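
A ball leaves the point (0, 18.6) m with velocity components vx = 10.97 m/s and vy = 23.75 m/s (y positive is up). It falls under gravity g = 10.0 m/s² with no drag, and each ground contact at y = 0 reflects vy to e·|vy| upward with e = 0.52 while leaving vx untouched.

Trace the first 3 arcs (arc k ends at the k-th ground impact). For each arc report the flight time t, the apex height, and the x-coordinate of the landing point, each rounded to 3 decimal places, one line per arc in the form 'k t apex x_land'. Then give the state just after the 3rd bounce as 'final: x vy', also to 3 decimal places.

Arc 1: start y=18.600, vy=23.750 → t=5.435, apex=46.803, x_land=59.617, impact vy=-30.595
  bounce: vy ← 0.52·30.595 = 15.909
Arc 2: start y=0.000, vy=15.909 → t=3.182, apex=12.656, x_land=94.522, impact vy=-15.909
  bounce: vy ← 0.52·15.909 = 8.273
Arc 3: start y=0.000, vy=8.273 → t=1.655, apex=3.422, x_land=112.673, impact vy=-8.273
  bounce: vy ← 0.52·8.273 = 4.302

1 5.435 46.803 59.617
2 3.182 12.656 94.522
3 1.655 3.422 112.673
final: 112.673 4.302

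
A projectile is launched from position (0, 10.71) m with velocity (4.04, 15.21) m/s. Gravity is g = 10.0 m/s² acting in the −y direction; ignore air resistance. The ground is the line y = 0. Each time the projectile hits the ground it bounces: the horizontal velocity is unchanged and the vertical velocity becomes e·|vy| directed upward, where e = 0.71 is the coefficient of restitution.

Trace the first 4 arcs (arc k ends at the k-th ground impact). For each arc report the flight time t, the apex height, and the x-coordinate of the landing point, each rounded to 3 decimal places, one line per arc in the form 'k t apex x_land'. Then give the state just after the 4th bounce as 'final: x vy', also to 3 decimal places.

Arc 1: start y=10.710, vy=15.210 → t=3.632, apex=22.277, x_land=14.672, impact vy=-21.108
  bounce: vy ← 0.71·21.108 = 14.987
Arc 2: start y=0.000, vy=14.987 → t=2.997, apex=11.230, x_land=26.782, impact vy=-14.987
  bounce: vy ← 0.71·14.987 = 10.641
Arc 3: start y=0.000, vy=10.641 → t=2.128, apex=5.661, x_land=35.379, impact vy=-10.641
  bounce: vy ← 0.71·10.641 = 7.555
Arc 4: start y=0.000, vy=7.555 → t=1.511, apex=2.854, x_land=41.483, impact vy=-7.555
  bounce: vy ← 0.71·7.555 = 5.364

1 3.632 22.277 14.672
2 2.997 11.230 26.782
3 2.128 5.661 35.379
4 1.511 2.854 41.483
final: 41.483 5.364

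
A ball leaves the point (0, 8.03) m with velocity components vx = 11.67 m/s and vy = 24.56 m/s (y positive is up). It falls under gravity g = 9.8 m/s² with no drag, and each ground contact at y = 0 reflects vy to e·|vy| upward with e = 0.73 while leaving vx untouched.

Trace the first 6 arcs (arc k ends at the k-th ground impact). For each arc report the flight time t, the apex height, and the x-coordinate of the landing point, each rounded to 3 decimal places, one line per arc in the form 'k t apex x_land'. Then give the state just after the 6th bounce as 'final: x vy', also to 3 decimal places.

Arc 1: start y=8.030, vy=24.560 → t=5.320, apex=38.805, x_land=62.088, impact vy=-27.579
  bounce: vy ← 0.73·27.579 = 20.132
Arc 2: start y=0.000, vy=20.132 → t=4.109, apex=20.679, x_land=110.036, impact vy=-20.132
  bounce: vy ← 0.73·20.132 = 14.697
Arc 3: start y=0.000, vy=14.697 → t=2.999, apex=11.020, x_land=145.038, impact vy=-14.697
  bounce: vy ← 0.73·14.697 = 10.729
Arc 4: start y=0.000, vy=10.729 → t=2.190, apex=5.873, x_land=170.589, impact vy=-10.729
  bounce: vy ← 0.73·10.729 = 7.832
Arc 5: start y=0.000, vy=7.832 → t=1.598, apex=3.129, x_land=189.242, impact vy=-7.832
  bounce: vy ← 0.73·7.832 = 5.717
Arc 6: start y=0.000, vy=5.717 → t=1.167, apex=1.668, x_land=202.858, impact vy=-5.717
  bounce: vy ← 0.73·5.717 = 4.174

1 5.320 38.805 62.088
2 4.109 20.679 110.036
3 2.999 11.020 145.038
4 2.190 5.873 170.589
5 1.598 3.129 189.242
6 1.167 1.668 202.858
final: 202.858 4.174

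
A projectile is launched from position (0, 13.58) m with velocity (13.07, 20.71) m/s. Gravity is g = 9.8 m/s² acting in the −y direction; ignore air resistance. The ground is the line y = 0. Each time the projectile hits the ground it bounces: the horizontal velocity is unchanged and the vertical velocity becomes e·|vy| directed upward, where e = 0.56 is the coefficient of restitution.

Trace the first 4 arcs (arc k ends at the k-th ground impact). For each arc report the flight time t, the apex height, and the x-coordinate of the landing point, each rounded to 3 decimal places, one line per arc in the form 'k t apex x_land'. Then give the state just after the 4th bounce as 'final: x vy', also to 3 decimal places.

Arc 1: start y=13.580, vy=20.710 → t=4.803, apex=35.463, x_land=62.782, impact vy=-26.364
  bounce: vy ← 0.56·26.364 = 14.764
Arc 2: start y=0.000, vy=14.764 → t=3.013, apex=11.121, x_land=102.162, impact vy=-14.764
  bounce: vy ← 0.56·14.764 = 8.268
Arc 3: start y=0.000, vy=8.268 → t=1.687, apex=3.488, x_land=124.215, impact vy=-8.268
  bounce: vy ← 0.56·8.268 = 4.630
Arc 4: start y=0.000, vy=4.630 → t=0.945, apex=1.094, x_land=136.565, impact vy=-4.630
  bounce: vy ← 0.56·4.630 = 2.593

1 4.803 35.463 62.782
2 3.013 11.121 102.162
3 1.687 3.488 124.215
4 0.945 1.094 136.565
final: 136.565 2.593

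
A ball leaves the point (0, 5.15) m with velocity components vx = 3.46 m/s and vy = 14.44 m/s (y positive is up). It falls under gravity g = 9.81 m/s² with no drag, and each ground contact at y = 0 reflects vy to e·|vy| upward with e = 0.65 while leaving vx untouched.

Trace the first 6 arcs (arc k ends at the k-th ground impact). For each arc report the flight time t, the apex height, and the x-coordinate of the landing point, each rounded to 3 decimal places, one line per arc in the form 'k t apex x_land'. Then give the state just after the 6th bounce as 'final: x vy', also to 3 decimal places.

Arc 1: start y=5.150, vy=14.440 → t=3.265, apex=15.778, x_land=11.299, impact vy=-17.594
  bounce: vy ← 0.65·17.594 = 11.436
Arc 2: start y=0.000, vy=11.436 → t=2.332, apex=6.666, x_land=19.366, impact vy=-11.436
  bounce: vy ← 0.65·11.436 = 7.434
Arc 3: start y=0.000, vy=7.434 → t=1.516, apex=2.816, x_land=24.609, impact vy=-7.434
  bounce: vy ← 0.65·7.434 = 4.832
Arc 4: start y=0.000, vy=4.832 → t=0.985, apex=1.190, x_land=28.018, impact vy=-4.832
  bounce: vy ← 0.65·4.832 = 3.141
Arc 5: start y=0.000, vy=3.141 → t=0.640, apex=0.503, x_land=30.233, impact vy=-3.141
  bounce: vy ← 0.65·3.141 = 2.041
Arc 6: start y=0.000, vy=2.041 → t=0.416, apex=0.212, x_land=31.673, impact vy=-2.041
  bounce: vy ← 0.65·2.041 = 1.327

1 3.265 15.778 11.299
2 2.332 6.666 19.366
3 1.516 2.816 24.609
4 0.985 1.190 28.018
5 0.640 0.503 30.233
6 0.416 0.212 31.673
final: 31.673 1.327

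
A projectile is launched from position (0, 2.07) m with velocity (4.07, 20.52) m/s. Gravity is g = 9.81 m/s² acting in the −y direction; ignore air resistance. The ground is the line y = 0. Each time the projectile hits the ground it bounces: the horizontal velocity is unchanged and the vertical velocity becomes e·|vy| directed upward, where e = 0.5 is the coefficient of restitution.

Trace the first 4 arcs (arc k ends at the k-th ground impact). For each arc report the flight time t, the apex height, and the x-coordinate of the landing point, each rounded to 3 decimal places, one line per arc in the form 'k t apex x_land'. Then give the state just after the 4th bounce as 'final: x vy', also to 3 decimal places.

1 4.282 23.531 17.428
2 2.190 5.883 26.342
3 1.095 1.471 30.800
4 0.548 0.368 33.028
final: 33.028 1.343

Arc 1: start y=2.070, vy=20.520 → t=4.282, apex=23.531, x_land=17.428, impact vy=-21.487
  bounce: vy ← 0.5·21.487 = 10.743
Arc 2: start y=0.000, vy=10.743 → t=2.190, apex=5.883, x_land=26.342, impact vy=-10.743
  bounce: vy ← 0.5·10.743 = 5.372
Arc 3: start y=0.000, vy=5.372 → t=1.095, apex=1.471, x_land=30.800, impact vy=-5.372
  bounce: vy ← 0.5·5.372 = 2.686
Arc 4: start y=0.000, vy=2.686 → t=0.548, apex=0.368, x_land=33.028, impact vy=-2.686
  bounce: vy ← 0.5·2.686 = 1.343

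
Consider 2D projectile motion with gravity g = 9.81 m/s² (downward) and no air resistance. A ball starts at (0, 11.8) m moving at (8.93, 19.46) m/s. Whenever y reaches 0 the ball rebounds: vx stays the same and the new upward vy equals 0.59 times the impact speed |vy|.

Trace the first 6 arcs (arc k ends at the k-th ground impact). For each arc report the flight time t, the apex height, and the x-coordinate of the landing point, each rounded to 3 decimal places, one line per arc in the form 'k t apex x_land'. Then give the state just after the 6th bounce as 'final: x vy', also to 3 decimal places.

1 4.502 31.101 40.201
2 2.971 10.826 66.735
3 1.753 3.769 82.390
4 1.034 1.312 91.626
5 0.610 0.457 97.076
6 0.360 0.159 100.291
final: 100.291 1.042

Arc 1: start y=11.800, vy=19.460 → t=4.502, apex=31.101, x_land=40.201, impact vy=-24.702
  bounce: vy ← 0.59·24.702 = 14.574
Arc 2: start y=0.000, vy=14.574 → t=2.971, apex=10.826, x_land=66.735, impact vy=-14.574
  bounce: vy ← 0.59·14.574 = 8.599
Arc 3: start y=0.000, vy=8.599 → t=1.753, apex=3.769, x_land=82.390, impact vy=-8.599
  bounce: vy ← 0.59·8.599 = 5.073
Arc 4: start y=0.000, vy=5.073 → t=1.034, apex=1.312, x_land=91.626, impact vy=-5.073
  bounce: vy ← 0.59·5.073 = 2.993
Arc 5: start y=0.000, vy=2.993 → t=0.610, apex=0.457, x_land=97.076, impact vy=-2.993
  bounce: vy ← 0.59·2.993 = 1.766
Arc 6: start y=0.000, vy=1.766 → t=0.360, apex=0.159, x_land=100.291, impact vy=-1.766
  bounce: vy ← 0.59·1.766 = 1.042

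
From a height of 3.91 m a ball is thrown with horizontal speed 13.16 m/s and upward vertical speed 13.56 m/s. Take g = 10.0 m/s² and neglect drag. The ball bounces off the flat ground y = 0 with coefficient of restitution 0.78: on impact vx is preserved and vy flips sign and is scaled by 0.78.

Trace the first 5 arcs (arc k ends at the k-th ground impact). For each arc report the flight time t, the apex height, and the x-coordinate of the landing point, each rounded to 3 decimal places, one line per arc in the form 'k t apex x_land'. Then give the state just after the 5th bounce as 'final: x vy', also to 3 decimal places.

Arc 1: start y=3.910, vy=13.560 → t=2.975, apex=13.104, x_land=39.149, impact vy=-16.189
  bounce: vy ← 0.78·16.189 = 12.627
Arc 2: start y=0.000, vy=12.627 → t=2.525, apex=7.972, x_land=72.384, impact vy=-12.627
  bounce: vy ← 0.78·12.627 = 9.849
Arc 3: start y=0.000, vy=9.849 → t=1.970, apex=4.850, x_land=98.307, impact vy=-9.849
  bounce: vy ← 0.78·9.849 = 7.682
Arc 4: start y=0.000, vy=7.682 → t=1.536, apex=2.951, x_land=118.527, impact vy=-7.682
  bounce: vy ← 0.78·7.682 = 5.992
Arc 5: start y=0.000, vy=5.992 → t=1.198, apex=1.795, x_land=134.299, impact vy=-5.992
  bounce: vy ← 0.78·5.992 = 4.674

1 2.975 13.104 39.149
2 2.525 7.972 72.384
3 1.970 4.850 98.307
4 1.536 2.951 118.527
5 1.198 1.795 134.299
final: 134.299 4.674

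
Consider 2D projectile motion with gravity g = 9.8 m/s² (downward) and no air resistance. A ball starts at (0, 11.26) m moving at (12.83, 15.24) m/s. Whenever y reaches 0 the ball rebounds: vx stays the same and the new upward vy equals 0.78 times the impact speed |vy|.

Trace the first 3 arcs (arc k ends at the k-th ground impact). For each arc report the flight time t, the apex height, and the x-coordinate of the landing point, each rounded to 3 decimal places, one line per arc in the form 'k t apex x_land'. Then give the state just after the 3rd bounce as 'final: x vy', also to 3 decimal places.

Arc 1: start y=11.260, vy=15.240 → t=3.727, apex=23.110, x_land=47.815, impact vy=-21.283
  bounce: vy ← 0.78·21.283 = 16.601
Arc 2: start y=0.000, vy=16.601 → t=3.388, apex=14.060, x_land=91.281, impact vy=-16.601
  bounce: vy ← 0.78·16.601 = 12.948
Arc 3: start y=0.000, vy=12.948 → t=2.643, apex=8.554, x_land=125.185, impact vy=-12.948
  bounce: vy ← 0.78·12.948 = 10.100

1 3.727 23.110 47.815
2 3.388 14.060 91.281
3 2.643 8.554 125.185
final: 125.185 10.100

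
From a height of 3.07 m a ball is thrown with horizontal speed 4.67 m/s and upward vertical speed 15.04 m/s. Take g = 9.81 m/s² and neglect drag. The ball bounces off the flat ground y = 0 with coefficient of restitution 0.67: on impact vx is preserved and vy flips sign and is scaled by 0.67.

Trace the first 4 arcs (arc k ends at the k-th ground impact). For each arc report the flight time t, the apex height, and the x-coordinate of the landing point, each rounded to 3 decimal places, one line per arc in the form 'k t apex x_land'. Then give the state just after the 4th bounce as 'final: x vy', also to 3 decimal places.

1 3.258 14.599 15.216
2 2.312 6.554 26.013
3 1.549 2.942 33.246
4 1.038 1.321 38.092
final: 38.092 3.410

Arc 1: start y=3.070, vy=15.040 → t=3.258, apex=14.599, x_land=15.216, impact vy=-16.924
  bounce: vy ← 0.67·16.924 = 11.339
Arc 2: start y=0.000, vy=11.339 → t=2.312, apex=6.554, x_land=26.013, impact vy=-11.339
  bounce: vy ← 0.67·11.339 = 7.597
Arc 3: start y=0.000, vy=7.597 → t=1.549, apex=2.942, x_land=33.246, impact vy=-7.597
  bounce: vy ← 0.67·7.597 = 5.090
Arc 4: start y=0.000, vy=5.090 → t=1.038, apex=1.321, x_land=38.092, impact vy=-5.090
  bounce: vy ← 0.67·5.090 = 3.410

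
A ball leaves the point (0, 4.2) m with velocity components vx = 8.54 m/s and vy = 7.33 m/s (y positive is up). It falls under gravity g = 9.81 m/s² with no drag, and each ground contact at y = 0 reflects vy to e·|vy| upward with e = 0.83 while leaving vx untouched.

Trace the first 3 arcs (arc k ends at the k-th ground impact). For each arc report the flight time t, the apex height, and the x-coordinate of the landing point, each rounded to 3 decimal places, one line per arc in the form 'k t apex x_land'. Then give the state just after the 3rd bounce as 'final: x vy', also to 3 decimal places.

Arc 1: start y=4.200, vy=7.330 → t=1.937, apex=6.938, x_land=16.538, impact vy=-11.668
  bounce: vy ← 0.83·11.668 = 9.684
Arc 2: start y=0.000, vy=9.684 → t=1.974, apex=4.780, x_land=33.399, impact vy=-9.684
  bounce: vy ← 0.83·9.684 = 8.038
Arc 3: start y=0.000, vy=8.038 → t=1.639, apex=3.293, x_land=47.393, impact vy=-8.038
  bounce: vy ← 0.83·8.038 = 6.671

1 1.937 6.938 16.538
2 1.974 4.780 33.399
3 1.639 3.293 47.393
final: 47.393 6.671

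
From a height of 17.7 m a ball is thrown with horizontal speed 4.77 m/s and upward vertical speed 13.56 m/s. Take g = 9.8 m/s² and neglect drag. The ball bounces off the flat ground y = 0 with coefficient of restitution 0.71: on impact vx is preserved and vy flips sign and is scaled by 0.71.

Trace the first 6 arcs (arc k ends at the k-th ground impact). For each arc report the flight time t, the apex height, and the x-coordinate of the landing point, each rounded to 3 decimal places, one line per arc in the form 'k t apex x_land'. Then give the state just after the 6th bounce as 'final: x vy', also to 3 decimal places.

Arc 1: start y=17.700, vy=13.560 → t=3.735, apex=27.081, x_land=17.814, impact vy=-23.039
  bounce: vy ← 0.71·23.039 = 16.358
Arc 2: start y=0.000, vy=16.358 → t=3.338, apex=13.652, x_land=33.738, impact vy=-16.358
  bounce: vy ← 0.71·16.358 = 11.614
Arc 3: start y=0.000, vy=11.614 → t=2.370, apex=6.882, x_land=45.043, impact vy=-11.614
  bounce: vy ← 0.71·11.614 = 8.246
Arc 4: start y=0.000, vy=8.246 → t=1.683, apex=3.469, x_land=53.071, impact vy=-8.246
  bounce: vy ← 0.71·8.246 = 5.855
Arc 5: start y=0.000, vy=5.855 → t=1.195, apex=1.749, x_land=58.770, impact vy=-5.855
  bounce: vy ← 0.71·5.855 = 4.157
Arc 6: start y=0.000, vy=4.157 → t=0.848, apex=0.882, x_land=62.816, impact vy=-4.157
  bounce: vy ← 0.71·4.157 = 2.951

1 3.735 27.081 17.814
2 3.338 13.652 33.738
3 2.370 6.882 45.043
4 1.683 3.469 53.071
5 1.195 1.749 58.770
6 0.848 0.882 62.816
final: 62.816 2.951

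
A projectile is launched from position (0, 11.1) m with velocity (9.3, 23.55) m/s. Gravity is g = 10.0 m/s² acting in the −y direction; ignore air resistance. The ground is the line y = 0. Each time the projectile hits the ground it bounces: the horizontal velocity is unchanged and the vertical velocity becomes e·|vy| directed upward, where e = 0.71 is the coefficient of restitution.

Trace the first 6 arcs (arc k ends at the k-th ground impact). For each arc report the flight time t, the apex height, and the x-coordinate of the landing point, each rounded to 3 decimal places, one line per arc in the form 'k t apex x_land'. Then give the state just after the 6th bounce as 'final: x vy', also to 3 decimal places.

1 5.142 38.830 47.818
2 3.957 19.574 84.620
3 2.810 9.867 110.750
4 1.995 4.974 129.302
5 1.416 2.507 142.473
6 1.006 1.264 151.825
final: 151.825 3.570

Arc 1: start y=11.100, vy=23.550 → t=5.142, apex=38.830, x_land=47.818, impact vy=-27.868
  bounce: vy ← 0.71·27.868 = 19.786
Arc 2: start y=0.000, vy=19.786 → t=3.957, apex=19.574, x_land=84.620, impact vy=-19.786
  bounce: vy ← 0.71·19.786 = 14.048
Arc 3: start y=0.000, vy=14.048 → t=2.810, apex=9.867, x_land=110.750, impact vy=-14.048
  bounce: vy ← 0.71·14.048 = 9.974
Arc 4: start y=0.000, vy=9.974 → t=1.995, apex=4.974, x_land=129.302, impact vy=-9.974
  bounce: vy ← 0.71·9.974 = 7.082
Arc 5: start y=0.000, vy=7.082 → t=1.416, apex=2.507, x_land=142.473, impact vy=-7.082
  bounce: vy ← 0.71·7.082 = 5.028
Arc 6: start y=0.000, vy=5.028 → t=1.006, apex=1.264, x_land=151.825, impact vy=-5.028
  bounce: vy ← 0.71·5.028 = 3.570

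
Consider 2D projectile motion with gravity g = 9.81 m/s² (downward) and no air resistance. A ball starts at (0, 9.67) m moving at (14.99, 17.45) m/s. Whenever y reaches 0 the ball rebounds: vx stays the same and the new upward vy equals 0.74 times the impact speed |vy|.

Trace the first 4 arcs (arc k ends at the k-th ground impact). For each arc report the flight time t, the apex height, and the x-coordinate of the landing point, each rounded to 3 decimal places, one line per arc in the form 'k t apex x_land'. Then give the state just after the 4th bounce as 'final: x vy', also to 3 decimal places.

1 4.045 25.190 60.634
2 3.354 13.794 110.910
3 2.482 7.554 148.114
4 1.837 4.136 175.645
final: 175.645 6.666

Arc 1: start y=9.670, vy=17.450 → t=4.045, apex=25.190, x_land=60.634, impact vy=-22.231
  bounce: vy ← 0.74·22.231 = 16.451
Arc 2: start y=0.000, vy=16.451 → t=3.354, apex=13.794, x_land=110.910, impact vy=-16.451
  bounce: vy ← 0.74·16.451 = 12.174
Arc 3: start y=0.000, vy=12.174 → t=2.482, apex=7.554, x_land=148.114, impact vy=-12.174
  bounce: vy ← 0.74·12.174 = 9.009
Arc 4: start y=0.000, vy=9.009 → t=1.837, apex=4.136, x_land=175.645, impact vy=-9.009
  bounce: vy ← 0.74·9.009 = 6.666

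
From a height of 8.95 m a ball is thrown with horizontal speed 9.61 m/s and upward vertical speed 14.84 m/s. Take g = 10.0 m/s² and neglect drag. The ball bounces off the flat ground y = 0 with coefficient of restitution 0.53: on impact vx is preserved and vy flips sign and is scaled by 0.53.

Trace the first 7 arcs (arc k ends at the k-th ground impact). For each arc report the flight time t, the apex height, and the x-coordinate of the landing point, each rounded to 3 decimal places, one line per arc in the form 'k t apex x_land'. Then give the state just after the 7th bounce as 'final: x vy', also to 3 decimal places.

Arc 1: start y=8.950, vy=14.840 → t=3.482, apex=19.961, x_land=33.463, impact vy=-19.981
  bounce: vy ← 0.53·19.981 = 10.590
Arc 2: start y=0.000, vy=10.590 → t=2.118, apex=5.607, x_land=53.816, impact vy=-10.590
  bounce: vy ← 0.53·10.590 = 5.613
Arc 3: start y=0.000, vy=5.613 → t=1.123, apex=1.575, x_land=64.603, impact vy=-5.613
  bounce: vy ← 0.53·5.613 = 2.975
Arc 4: start y=0.000, vy=2.975 → t=0.595, apex=0.442, x_land=70.321, impact vy=-2.975
  bounce: vy ← 0.53·2.975 = 1.577
Arc 5: start y=0.000, vy=1.577 → t=0.315, apex=0.124, x_land=73.351, impact vy=-1.577
  bounce: vy ← 0.53·1.577 = 0.836
Arc 6: start y=0.000, vy=0.836 → t=0.167, apex=0.035, x_land=74.957, impact vy=-0.836
  bounce: vy ← 0.53·0.836 = 0.443
Arc 7: start y=0.000, vy=0.443 → t=0.089, apex=0.010, x_land=75.808, impact vy=-0.443
  bounce: vy ← 0.53·0.443 = 0.235

1 3.482 19.961 33.463
2 2.118 5.607 53.816
3 1.123 1.575 64.603
4 0.595 0.442 70.321
5 0.315 0.124 73.351
6 0.167 0.035 74.957
7 0.089 0.010 75.808
final: 75.808 0.235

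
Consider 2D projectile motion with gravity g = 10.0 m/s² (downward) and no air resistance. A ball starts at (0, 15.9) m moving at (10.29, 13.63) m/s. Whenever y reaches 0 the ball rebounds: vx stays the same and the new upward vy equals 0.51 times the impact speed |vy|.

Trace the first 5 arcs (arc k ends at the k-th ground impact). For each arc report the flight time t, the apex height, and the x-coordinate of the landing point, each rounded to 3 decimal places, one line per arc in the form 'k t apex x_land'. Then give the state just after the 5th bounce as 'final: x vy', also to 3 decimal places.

Arc 1: start y=15.900, vy=13.630 → t=3.607, apex=25.189, x_land=37.121, impact vy=-22.445
  bounce: vy ← 0.51·22.445 = 11.447
Arc 2: start y=0.000, vy=11.447 → t=2.289, apex=6.552, x_land=60.679, impact vy=-11.447
  bounce: vy ← 0.51·11.447 = 5.838
Arc 3: start y=0.000, vy=5.838 → t=1.168, apex=1.704, x_land=72.693, impact vy=-5.838
  bounce: vy ← 0.51·5.838 = 2.977
Arc 4: start y=0.000, vy=2.977 → t=0.595, apex=0.443, x_land=78.821, impact vy=-2.977
  bounce: vy ← 0.51·2.977 = 1.518
Arc 5: start y=0.000, vy=1.518 → t=0.304, apex=0.115, x_land=81.946, impact vy=-1.518
  bounce: vy ← 0.51·1.518 = 0.774

1 3.607 25.189 37.121
2 2.289 6.552 60.679
3 1.168 1.704 72.693
4 0.595 0.443 78.821
5 0.304 0.115 81.946
final: 81.946 0.774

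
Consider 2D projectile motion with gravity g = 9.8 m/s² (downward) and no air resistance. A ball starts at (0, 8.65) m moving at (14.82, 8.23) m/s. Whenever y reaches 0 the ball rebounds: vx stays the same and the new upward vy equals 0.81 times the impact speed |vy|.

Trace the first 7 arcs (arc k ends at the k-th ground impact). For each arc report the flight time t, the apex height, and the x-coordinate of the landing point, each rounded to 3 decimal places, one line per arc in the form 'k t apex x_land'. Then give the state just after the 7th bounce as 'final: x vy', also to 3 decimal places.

Arc 1: start y=8.650, vy=8.230 → t=2.412, apex=12.106, x_land=35.740, impact vy=-15.404
  bounce: vy ← 0.81·15.404 = 12.477
Arc 2: start y=0.000, vy=12.477 → t=2.546, apex=7.943, x_land=73.476, impact vy=-12.477
  bounce: vy ← 0.81·12.477 = 10.106
Arc 3: start y=0.000, vy=10.106 → t=2.063, apex=5.211, x_land=104.043, impact vy=-10.106
  bounce: vy ← 0.81·10.106 = 8.186
Arc 4: start y=0.000, vy=8.186 → t=1.671, apex=3.419, x_land=128.802, impact vy=-8.186
  bounce: vy ← 0.81·8.186 = 6.631
Arc 5: start y=0.000, vy=6.631 → t=1.353, apex=2.243, x_land=148.856, impact vy=-6.631
  bounce: vy ← 0.81·6.631 = 5.371
Arc 6: start y=0.000, vy=5.371 → t=1.096, apex=1.472, x_land=165.101, impact vy=-5.371
  bounce: vy ← 0.81·5.371 = 4.350
Arc 7: start y=0.000, vy=4.350 → t=0.888, apex=0.966, x_land=178.259, impact vy=-4.350
  bounce: vy ← 0.81·4.350 = 3.524

1 2.412 12.106 35.740
2 2.546 7.943 73.476
3 2.063 5.211 104.043
4 1.671 3.419 128.802
5 1.353 2.243 148.856
6 1.096 1.472 165.101
7 0.888 0.966 178.259
final: 178.259 3.524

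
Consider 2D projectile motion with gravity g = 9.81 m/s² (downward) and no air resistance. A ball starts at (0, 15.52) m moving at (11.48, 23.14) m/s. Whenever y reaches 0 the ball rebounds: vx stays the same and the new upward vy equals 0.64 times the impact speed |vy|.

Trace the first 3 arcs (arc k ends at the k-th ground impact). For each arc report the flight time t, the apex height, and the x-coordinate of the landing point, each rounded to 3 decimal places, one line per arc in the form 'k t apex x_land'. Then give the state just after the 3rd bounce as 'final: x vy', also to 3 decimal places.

1 5.313 42.812 60.995
2 3.782 17.536 104.407
3 2.420 7.183 132.191
final: 132.191 7.597

Arc 1: start y=15.520, vy=23.140 → t=5.313, apex=42.812, x_land=60.995, impact vy=-28.982
  bounce: vy ← 0.64·28.982 = 18.549
Arc 2: start y=0.000, vy=18.549 → t=3.782, apex=17.536, x_land=104.407, impact vy=-18.549
  bounce: vy ← 0.64·18.549 = 11.871
Arc 3: start y=0.000, vy=11.871 → t=2.420, apex=7.183, x_land=132.191, impact vy=-11.871
  bounce: vy ← 0.64·11.871 = 7.597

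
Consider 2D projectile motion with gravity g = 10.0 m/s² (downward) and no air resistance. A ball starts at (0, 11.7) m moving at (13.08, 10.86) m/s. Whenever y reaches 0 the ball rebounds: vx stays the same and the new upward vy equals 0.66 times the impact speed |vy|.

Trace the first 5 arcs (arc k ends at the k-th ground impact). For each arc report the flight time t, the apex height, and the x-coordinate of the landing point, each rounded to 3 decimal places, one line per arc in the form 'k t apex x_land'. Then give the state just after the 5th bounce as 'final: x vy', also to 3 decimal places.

1 2.962 17.597 38.743
2 2.476 7.665 71.133
3 1.634 3.339 92.511
4 1.079 1.454 106.620
5 0.712 0.634 115.932
final: 115.932 2.349

Arc 1: start y=11.700, vy=10.860 → t=2.962, apex=17.597, x_land=38.743, impact vy=-18.760
  bounce: vy ← 0.66·18.760 = 12.382
Arc 2: start y=0.000, vy=12.382 → t=2.476, apex=7.665, x_land=71.133, impact vy=-12.382
  bounce: vy ← 0.66·12.382 = 8.172
Arc 3: start y=0.000, vy=8.172 → t=1.634, apex=3.339, x_land=92.511, impact vy=-8.172
  bounce: vy ← 0.66·8.172 = 5.393
Arc 4: start y=0.000, vy=5.393 → t=1.079, apex=1.454, x_land=106.620, impact vy=-5.393
  bounce: vy ← 0.66·5.393 = 3.560
Arc 5: start y=0.000, vy=3.560 → t=0.712, apex=0.634, x_land=115.932, impact vy=-3.560
  bounce: vy ← 0.66·3.560 = 2.349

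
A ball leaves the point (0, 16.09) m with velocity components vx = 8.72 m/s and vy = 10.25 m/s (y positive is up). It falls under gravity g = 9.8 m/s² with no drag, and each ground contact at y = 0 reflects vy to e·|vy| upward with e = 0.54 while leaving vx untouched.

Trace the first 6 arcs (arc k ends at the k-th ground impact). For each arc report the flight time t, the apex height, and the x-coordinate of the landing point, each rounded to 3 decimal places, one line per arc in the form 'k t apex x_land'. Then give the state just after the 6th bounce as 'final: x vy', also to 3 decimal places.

1 3.138 21.450 27.365
2 2.260 6.255 47.069
3 1.220 1.824 57.710
4 0.659 0.532 63.455
5 0.356 0.155 66.558
6 0.192 0.045 68.233
final: 68.233 0.508

Arc 1: start y=16.090, vy=10.250 → t=3.138, apex=21.450, x_land=27.365, impact vy=-20.504
  bounce: vy ← 0.54·20.504 = 11.072
Arc 2: start y=0.000, vy=11.072 → t=2.260, apex=6.255, x_land=47.069, impact vy=-11.072
  bounce: vy ← 0.54·11.072 = 5.979
Arc 3: start y=0.000, vy=5.979 → t=1.220, apex=1.824, x_land=57.710, impact vy=-5.979
  bounce: vy ← 0.54·5.979 = 3.229
Arc 4: start y=0.000, vy=3.229 → t=0.659, apex=0.532, x_land=63.455, impact vy=-3.229
  bounce: vy ← 0.54·3.229 = 1.743
Arc 5: start y=0.000, vy=1.743 → t=0.356, apex=0.155, x_land=66.558, impact vy=-1.743
  bounce: vy ← 0.54·1.743 = 0.941
Arc 6: start y=0.000, vy=0.941 → t=0.192, apex=0.045, x_land=68.233, impact vy=-0.941
  bounce: vy ← 0.54·0.941 = 0.508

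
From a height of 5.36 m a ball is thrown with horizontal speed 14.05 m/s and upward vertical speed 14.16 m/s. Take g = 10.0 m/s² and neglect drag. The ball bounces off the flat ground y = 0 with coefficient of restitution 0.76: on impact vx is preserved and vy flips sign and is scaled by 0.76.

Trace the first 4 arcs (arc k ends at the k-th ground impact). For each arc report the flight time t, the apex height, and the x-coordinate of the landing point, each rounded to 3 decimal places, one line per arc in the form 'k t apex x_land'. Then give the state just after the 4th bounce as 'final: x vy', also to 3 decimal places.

Arc 1: start y=5.360, vy=14.160 → t=3.170, apex=15.385, x_land=44.541, impact vy=-17.542
  bounce: vy ← 0.76·17.542 = 13.332
Arc 2: start y=0.000, vy=13.332 → t=2.666, apex=8.887, x_land=82.002, impact vy=-13.332
  bounce: vy ← 0.76·13.332 = 10.132
Arc 3: start y=0.000, vy=10.132 → t=2.026, apex=5.133, x_land=110.473, impact vy=-10.132
  bounce: vy ← 0.76·10.132 = 7.700
Arc 4: start y=0.000, vy=7.700 → t=1.540, apex=2.965, x_land=132.111, impact vy=-7.700
  bounce: vy ← 0.76·7.700 = 5.852

1 3.170 15.385 44.541
2 2.666 8.887 82.002
3 2.026 5.133 110.473
4 1.540 2.965 132.111
final: 132.111 5.852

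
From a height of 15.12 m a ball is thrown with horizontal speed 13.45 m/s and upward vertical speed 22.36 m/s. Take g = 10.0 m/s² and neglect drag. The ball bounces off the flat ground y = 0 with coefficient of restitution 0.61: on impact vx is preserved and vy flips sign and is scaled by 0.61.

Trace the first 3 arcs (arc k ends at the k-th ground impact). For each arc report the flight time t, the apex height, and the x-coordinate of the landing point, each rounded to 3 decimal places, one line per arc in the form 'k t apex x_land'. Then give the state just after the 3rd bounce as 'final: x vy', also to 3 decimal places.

Arc 1: start y=15.120, vy=22.360 → t=5.069, apex=40.118, x_land=68.173, impact vy=-28.326
  bounce: vy ← 0.61·28.326 = 17.279
Arc 2: start y=0.000, vy=17.279 → t=3.456, apex=14.928, x_land=114.653, impact vy=-17.279
  bounce: vy ← 0.61·17.279 = 10.540
Arc 3: start y=0.000, vy=10.540 → t=2.108, apex=5.555, x_land=143.006, impact vy=-10.540
  bounce: vy ← 0.61·10.540 = 6.429

1 5.069 40.118 68.173
2 3.456 14.928 114.653
3 2.108 5.555 143.006
final: 143.006 6.429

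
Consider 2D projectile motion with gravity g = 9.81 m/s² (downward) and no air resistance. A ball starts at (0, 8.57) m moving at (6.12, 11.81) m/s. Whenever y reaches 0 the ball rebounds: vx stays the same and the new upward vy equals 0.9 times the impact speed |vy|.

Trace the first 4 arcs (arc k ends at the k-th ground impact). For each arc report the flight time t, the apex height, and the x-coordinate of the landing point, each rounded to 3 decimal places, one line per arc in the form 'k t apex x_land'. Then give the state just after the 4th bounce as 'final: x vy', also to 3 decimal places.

Arc 1: start y=8.570, vy=11.810 → t=2.992, apex=15.679, x_land=18.310, impact vy=-17.539
  bounce: vy ← 0.9·17.539 = 15.785
Arc 2: start y=0.000, vy=15.785 → t=3.218, apex=12.700, x_land=38.005, impact vy=-15.785
  bounce: vy ← 0.9·15.785 = 14.207
Arc 3: start y=0.000, vy=14.207 → t=2.896, apex=10.287, x_land=55.731, impact vy=-14.207
  bounce: vy ← 0.9·14.207 = 12.786
Arc 4: start y=0.000, vy=12.786 → t=2.607, apex=8.332, x_land=71.684, impact vy=-12.786
  bounce: vy ← 0.9·12.786 = 11.507

1 2.992 15.679 18.310
2 3.218 12.700 38.005
3 2.896 10.287 55.731
4 2.607 8.332 71.684
final: 71.684 11.507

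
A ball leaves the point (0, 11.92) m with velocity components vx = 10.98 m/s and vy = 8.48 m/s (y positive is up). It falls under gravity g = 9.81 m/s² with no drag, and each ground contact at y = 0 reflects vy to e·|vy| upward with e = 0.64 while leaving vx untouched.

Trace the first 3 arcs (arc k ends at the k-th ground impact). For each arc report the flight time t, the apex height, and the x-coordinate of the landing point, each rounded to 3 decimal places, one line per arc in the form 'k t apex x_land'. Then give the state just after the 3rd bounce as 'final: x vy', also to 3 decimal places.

Arc 1: start y=11.920, vy=8.480 → t=2.647, apex=15.585, x_land=29.064, impact vy=-17.487
  bounce: vy ← 0.64·17.487 = 11.191
Arc 2: start y=0.000, vy=11.191 → t=2.282, apex=6.384, x_land=54.116, impact vy=-11.191
  bounce: vy ← 0.64·11.191 = 7.163
Arc 3: start y=0.000, vy=7.163 → t=1.460, apex=2.615, x_land=70.149, impact vy=-7.163
  bounce: vy ← 0.64·7.163 = 4.584

1 2.647 15.585 29.064
2 2.282 6.384 54.116
3 1.460 2.615 70.149
final: 70.149 4.584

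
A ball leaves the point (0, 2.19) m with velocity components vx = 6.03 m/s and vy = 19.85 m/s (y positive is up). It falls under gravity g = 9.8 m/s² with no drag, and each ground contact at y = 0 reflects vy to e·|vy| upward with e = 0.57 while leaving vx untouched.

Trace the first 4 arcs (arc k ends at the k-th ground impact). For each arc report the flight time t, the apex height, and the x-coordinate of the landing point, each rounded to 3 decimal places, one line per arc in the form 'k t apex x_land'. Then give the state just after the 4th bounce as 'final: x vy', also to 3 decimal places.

Arc 1: start y=2.190, vy=19.850 → t=4.158, apex=22.293, x_land=25.076, impact vy=-20.903
  bounce: vy ← 0.57·20.903 = 11.915
Arc 2: start y=0.000, vy=11.915 → t=2.432, apex=7.243, x_land=39.738, impact vy=-11.915
  bounce: vy ← 0.57·11.915 = 6.791
Arc 3: start y=0.000, vy=6.791 → t=1.386, apex=2.353, x_land=48.096, impact vy=-6.791
  bounce: vy ← 0.57·6.791 = 3.871
Arc 4: start y=0.000, vy=3.871 → t=0.790, apex=0.765, x_land=52.860, impact vy=-3.871
  bounce: vy ← 0.57·3.871 = 2.207

1 4.158 22.293 25.076
2 2.432 7.243 39.738
3 1.386 2.353 48.096
4 0.790 0.765 52.860
final: 52.860 2.207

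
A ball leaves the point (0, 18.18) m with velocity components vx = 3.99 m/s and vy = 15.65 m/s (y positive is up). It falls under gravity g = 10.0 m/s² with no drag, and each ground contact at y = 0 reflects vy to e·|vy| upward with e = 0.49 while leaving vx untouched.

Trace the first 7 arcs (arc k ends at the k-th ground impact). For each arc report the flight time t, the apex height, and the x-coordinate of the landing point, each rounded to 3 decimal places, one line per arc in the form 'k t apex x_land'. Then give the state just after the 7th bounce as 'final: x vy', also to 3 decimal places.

1 4.032 30.426 16.087
2 2.417 7.305 25.733
3 1.185 1.754 30.459
4 0.580 0.421 32.775
5 0.284 0.101 33.910
6 0.139 0.024 34.466
7 0.068 0.006 34.738
final: 34.738 0.167

Arc 1: start y=18.180, vy=15.650 → t=4.032, apex=30.426, x_land=16.087, impact vy=-24.668
  bounce: vy ← 0.49·24.668 = 12.087
Arc 2: start y=0.000, vy=12.087 → t=2.417, apex=7.305, x_land=25.733, impact vy=-12.087
  bounce: vy ← 0.49·12.087 = 5.923
Arc 3: start y=0.000, vy=5.923 → t=1.185, apex=1.754, x_land=30.459, impact vy=-5.923
  bounce: vy ← 0.49·5.923 = 2.902
Arc 4: start y=0.000, vy=2.902 → t=0.580, apex=0.421, x_land=32.775, impact vy=-2.902
  bounce: vy ← 0.49·2.902 = 1.422
Arc 5: start y=0.000, vy=1.422 → t=0.284, apex=0.101, x_land=33.910, impact vy=-1.422
  bounce: vy ← 0.49·1.422 = 0.697
Arc 6: start y=0.000, vy=0.697 → t=0.139, apex=0.024, x_land=34.466, impact vy=-0.697
  bounce: vy ← 0.49·0.697 = 0.341
Arc 7: start y=0.000, vy=0.341 → t=0.068, apex=0.006, x_land=34.738, impact vy=-0.341
  bounce: vy ← 0.49·0.341 = 0.167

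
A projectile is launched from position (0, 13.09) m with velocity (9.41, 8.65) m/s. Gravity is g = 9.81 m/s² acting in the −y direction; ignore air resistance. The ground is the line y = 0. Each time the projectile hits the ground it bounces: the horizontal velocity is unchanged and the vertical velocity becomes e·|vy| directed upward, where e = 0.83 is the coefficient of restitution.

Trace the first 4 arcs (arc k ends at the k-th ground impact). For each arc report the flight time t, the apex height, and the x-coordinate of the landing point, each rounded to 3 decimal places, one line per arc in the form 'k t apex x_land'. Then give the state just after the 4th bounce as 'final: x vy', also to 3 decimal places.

1 2.738 16.904 25.766
2 3.082 11.645 54.764
3 2.558 8.022 78.832
4 2.123 5.526 98.809
final: 98.809 8.643

Arc 1: start y=13.090, vy=8.650 → t=2.738, apex=16.904, x_land=25.766, impact vy=-18.211
  bounce: vy ← 0.83·18.211 = 15.115
Arc 2: start y=0.000, vy=15.115 → t=3.082, apex=11.645, x_land=54.764, impact vy=-15.115
  bounce: vy ← 0.83·15.115 = 12.546
Arc 3: start y=0.000, vy=12.546 → t=2.558, apex=8.022, x_land=78.832, impact vy=-12.546
  bounce: vy ← 0.83·12.546 = 10.413
Arc 4: start y=0.000, vy=10.413 → t=2.123, apex=5.526, x_land=98.809, impact vy=-10.413
  bounce: vy ← 0.83·10.413 = 8.643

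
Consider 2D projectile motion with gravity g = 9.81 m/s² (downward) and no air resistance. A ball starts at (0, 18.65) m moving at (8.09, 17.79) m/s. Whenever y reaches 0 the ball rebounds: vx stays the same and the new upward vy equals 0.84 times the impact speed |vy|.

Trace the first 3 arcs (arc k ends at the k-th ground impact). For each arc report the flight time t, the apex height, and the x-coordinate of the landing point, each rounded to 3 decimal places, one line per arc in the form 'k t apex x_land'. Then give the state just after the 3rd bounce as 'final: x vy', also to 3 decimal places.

1 4.476 34.781 36.213
2 4.474 24.541 72.405
3 3.758 17.316 102.806
final: 102.806 15.483

Arc 1: start y=18.650, vy=17.790 → t=4.476, apex=34.781, x_land=36.213, impact vy=-26.123
  bounce: vy ← 0.84·26.123 = 21.943
Arc 2: start y=0.000, vy=21.943 → t=4.474, apex=24.541, x_land=72.405, impact vy=-21.943
  bounce: vy ← 0.84·21.943 = 18.432
Arc 3: start y=0.000, vy=18.432 → t=3.758, apex=17.316, x_land=102.806, impact vy=-18.432
  bounce: vy ← 0.84·18.432 = 15.483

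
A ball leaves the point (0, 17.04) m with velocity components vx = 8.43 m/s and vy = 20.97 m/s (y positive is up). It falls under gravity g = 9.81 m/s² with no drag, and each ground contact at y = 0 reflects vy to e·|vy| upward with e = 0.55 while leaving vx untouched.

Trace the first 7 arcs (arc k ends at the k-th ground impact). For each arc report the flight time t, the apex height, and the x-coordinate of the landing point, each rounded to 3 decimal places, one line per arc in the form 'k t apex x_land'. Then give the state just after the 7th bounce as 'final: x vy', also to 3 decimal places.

Arc 1: start y=17.040, vy=20.970 → t=4.974, apex=39.453, x_land=41.928, impact vy=-27.822
  bounce: vy ← 0.55·27.822 = 15.302
Arc 2: start y=0.000, vy=15.302 → t=3.120, apex=11.934, x_land=68.227, impact vy=-15.302
  bounce: vy ← 0.55·15.302 = 8.416
Arc 3: start y=0.000, vy=8.416 → t=1.716, apex=3.610, x_land=82.692, impact vy=-8.416
  bounce: vy ← 0.55·8.416 = 4.629
Arc 4: start y=0.000, vy=4.629 → t=0.944, apex=1.092, x_land=90.647, impact vy=-4.629
  bounce: vy ← 0.55·4.629 = 2.546
Arc 5: start y=0.000, vy=2.546 → t=0.519, apex=0.330, x_land=95.023, impact vy=-2.546
  bounce: vy ← 0.55·2.546 = 1.400
Arc 6: start y=0.000, vy=1.400 → t=0.285, apex=0.100, x_land=97.429, impact vy=-1.400
  bounce: vy ← 0.55·1.400 = 0.770
Arc 7: start y=0.000, vy=0.770 → t=0.157, apex=0.030, x_land=98.753, impact vy=-0.770
  bounce: vy ← 0.55·0.770 = 0.424

1 4.974 39.453 41.928
2 3.120 11.934 68.227
3 1.716 3.610 82.692
4 0.944 1.092 90.647
5 0.519 0.330 95.023
6 0.285 0.100 97.429
7 0.157 0.030 98.753
final: 98.753 0.424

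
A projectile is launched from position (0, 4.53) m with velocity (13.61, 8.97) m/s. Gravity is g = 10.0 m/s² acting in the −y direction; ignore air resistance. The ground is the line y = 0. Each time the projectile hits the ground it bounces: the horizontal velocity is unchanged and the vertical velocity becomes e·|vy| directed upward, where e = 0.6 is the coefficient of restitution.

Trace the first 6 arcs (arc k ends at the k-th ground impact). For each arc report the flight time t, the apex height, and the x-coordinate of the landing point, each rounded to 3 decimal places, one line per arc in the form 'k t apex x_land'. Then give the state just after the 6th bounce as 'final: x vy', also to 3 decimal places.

1 2.205 8.553 30.009
2 1.569 3.079 51.369
3 0.942 1.108 64.186
4 0.565 0.399 71.876
5 0.339 0.144 76.490
6 0.203 0.052 79.258
final: 79.258 0.610

Arc 1: start y=4.530, vy=8.970 → t=2.205, apex=8.553, x_land=30.009, impact vy=-13.079
  bounce: vy ← 0.6·13.079 = 7.847
Arc 2: start y=0.000, vy=7.847 → t=1.569, apex=3.079, x_land=51.369, impact vy=-7.847
  bounce: vy ← 0.6·7.847 = 4.708
Arc 3: start y=0.000, vy=4.708 → t=0.942, apex=1.108, x_land=64.186, impact vy=-4.708
  bounce: vy ← 0.6·4.708 = 2.825
Arc 4: start y=0.000, vy=2.825 → t=0.565, apex=0.399, x_land=71.876, impact vy=-2.825
  bounce: vy ← 0.6·2.825 = 1.695
Arc 5: start y=0.000, vy=1.695 → t=0.339, apex=0.144, x_land=76.490, impact vy=-1.695
  bounce: vy ← 0.6·1.695 = 1.017
Arc 6: start y=0.000, vy=1.017 → t=0.203, apex=0.052, x_land=79.258, impact vy=-1.017
  bounce: vy ← 0.6·1.017 = 0.610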